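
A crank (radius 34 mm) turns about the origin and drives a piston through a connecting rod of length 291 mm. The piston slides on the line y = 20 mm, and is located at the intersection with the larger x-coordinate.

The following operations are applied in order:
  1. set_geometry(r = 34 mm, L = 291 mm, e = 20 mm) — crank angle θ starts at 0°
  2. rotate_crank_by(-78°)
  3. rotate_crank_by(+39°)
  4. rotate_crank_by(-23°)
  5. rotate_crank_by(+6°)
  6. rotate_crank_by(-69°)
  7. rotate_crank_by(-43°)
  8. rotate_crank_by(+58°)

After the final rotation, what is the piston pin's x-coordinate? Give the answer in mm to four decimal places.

274.6967

set_geometry: r = 34 mm, L = 291 mm, e = 20 mm; θ ← 0°
rotate_crank_by(-78°): θ ← 0° -78° = -78°
rotate_crank_by(+39°): θ ← -78° +39° = -39°
rotate_crank_by(-23°): θ ← -39° -23° = -62°
rotate_crank_by(+6°): θ ← -62° +6° = -56°
rotate_crank_by(-69°): θ ← -56° -69° = -125°
rotate_crank_by(-43°): θ ← -125° -43° = -168°
rotate_crank_by(+58°): θ ← -168° +58° = -110°
crank pin P = (r cos θ, r sin θ) = (-11.628685, -31.949549)
h = r sin θ − e = -31.949549 − 20 = -51.949549
x = r cos θ + √(L² − h²) = -11.628685 + √(84681.0 − 2698.7557) = -11.628685 + 286.325417 = 274.696732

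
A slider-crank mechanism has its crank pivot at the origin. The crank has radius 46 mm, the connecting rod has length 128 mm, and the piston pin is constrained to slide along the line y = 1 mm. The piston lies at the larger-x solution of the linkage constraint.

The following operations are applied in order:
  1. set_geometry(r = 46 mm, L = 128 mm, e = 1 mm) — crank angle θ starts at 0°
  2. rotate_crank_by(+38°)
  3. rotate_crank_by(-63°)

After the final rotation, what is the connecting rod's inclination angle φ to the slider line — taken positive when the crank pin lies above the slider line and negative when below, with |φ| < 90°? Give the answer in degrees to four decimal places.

-9.1890

set_geometry: r = 46 mm, L = 128 mm, e = 1 mm; θ ← 0°
rotate_crank_by(+38°): θ ← 0° +38° = 38°
rotate_crank_by(-63°): θ ← 38° -63° = -25°
crank pin P = (r cos θ, r sin θ) = (41.690158, -19.440440)
h = r sin θ − e = -19.440440 − 1 = -20.440440
sin φ = h / L = -20.440440 / 128 = -0.15969094
φ = arcsin(-0.15969094) = -9.188958°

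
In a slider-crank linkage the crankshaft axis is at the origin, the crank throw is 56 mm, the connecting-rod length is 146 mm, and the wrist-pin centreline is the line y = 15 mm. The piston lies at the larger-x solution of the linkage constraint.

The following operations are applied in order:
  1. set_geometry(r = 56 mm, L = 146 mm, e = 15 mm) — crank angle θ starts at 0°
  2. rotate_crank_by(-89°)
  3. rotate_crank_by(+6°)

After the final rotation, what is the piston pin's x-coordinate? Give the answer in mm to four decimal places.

set_geometry: r = 56 mm, L = 146 mm, e = 15 mm; θ ← 0°
rotate_crank_by(-89°): θ ← 0° -89° = -89°
rotate_crank_by(+6°): θ ← -89° +6° = -83°
crank pin P = (r cos θ, r sin θ) = (6.824683, -55.582584)
h = r sin θ − e = -55.582584 − 15 = -70.582584
x = r cos θ + √(L² − h²) = 6.824683 + √(21316.0 − 4981.9012) = 6.824683 + 127.804925 = 134.629608

134.6296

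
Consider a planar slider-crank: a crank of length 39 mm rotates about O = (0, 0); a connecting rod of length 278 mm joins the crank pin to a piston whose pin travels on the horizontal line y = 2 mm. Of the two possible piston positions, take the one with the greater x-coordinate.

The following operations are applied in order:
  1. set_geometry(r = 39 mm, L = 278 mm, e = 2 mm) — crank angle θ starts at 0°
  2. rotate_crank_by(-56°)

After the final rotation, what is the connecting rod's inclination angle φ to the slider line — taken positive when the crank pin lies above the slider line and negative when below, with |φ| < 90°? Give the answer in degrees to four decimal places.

set_geometry: r = 39 mm, L = 278 mm, e = 2 mm; θ ← 0°
rotate_crank_by(-56°): θ ← 0° -56° = -56°
crank pin P = (r cos θ, r sin θ) = (21.808523, -32.332465)
h = r sin θ − e = -32.332465 − 2 = -34.332465
sin φ = h / L = -34.332465 / 278 = -0.12349808
φ = arcsin(-0.12349808) = -7.094030°

-7.0940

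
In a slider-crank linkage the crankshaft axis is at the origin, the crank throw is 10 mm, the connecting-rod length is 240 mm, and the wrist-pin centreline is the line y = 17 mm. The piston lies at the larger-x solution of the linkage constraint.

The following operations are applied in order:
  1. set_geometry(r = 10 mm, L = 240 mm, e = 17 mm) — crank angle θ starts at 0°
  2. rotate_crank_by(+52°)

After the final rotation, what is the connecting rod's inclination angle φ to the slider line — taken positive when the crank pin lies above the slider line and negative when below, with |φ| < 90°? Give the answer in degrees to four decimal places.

set_geometry: r = 10 mm, L = 240 mm, e = 17 mm; θ ← 0°
rotate_crank_by(+52°): θ ← 0° +52° = 52°
crank pin P = (r cos θ, r sin θ) = (6.156615, 7.880108)
h = r sin θ − e = 7.880108 − 17 = -9.119892
sin φ = h / L = -9.119892 / 240 = -0.03799955
φ = arcsin(-0.03799955) = -2.177738°

-2.1777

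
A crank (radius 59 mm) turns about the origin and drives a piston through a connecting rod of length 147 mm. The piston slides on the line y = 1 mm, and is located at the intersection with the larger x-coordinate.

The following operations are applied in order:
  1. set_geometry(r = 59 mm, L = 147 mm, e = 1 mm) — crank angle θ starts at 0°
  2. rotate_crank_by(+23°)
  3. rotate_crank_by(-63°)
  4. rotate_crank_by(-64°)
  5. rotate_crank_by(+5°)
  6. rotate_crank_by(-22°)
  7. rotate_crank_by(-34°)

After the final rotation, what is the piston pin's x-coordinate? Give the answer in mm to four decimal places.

91.2220

set_geometry: r = 59 mm, L = 147 mm, e = 1 mm; θ ← 0°
rotate_crank_by(+23°): θ ← 0° +23° = 23°
rotate_crank_by(-63°): θ ← 23° -63° = -40°
rotate_crank_by(-64°): θ ← -40° -64° = -104°
rotate_crank_by(+5°): θ ← -104° +5° = -99°
rotate_crank_by(-22°): θ ← -99° -22° = -121°
rotate_crank_by(-34°): θ ← -121° -34° = -155°
crank pin P = (r cos θ, r sin θ) = (-53.472159, -24.934477)
h = r sin θ − e = -24.934477 − 1 = -25.934477
x = r cos θ + √(L² − h²) = -53.472159 + √(21609.0 − 672.5971) = -53.472159 + 144.694170 = 91.222011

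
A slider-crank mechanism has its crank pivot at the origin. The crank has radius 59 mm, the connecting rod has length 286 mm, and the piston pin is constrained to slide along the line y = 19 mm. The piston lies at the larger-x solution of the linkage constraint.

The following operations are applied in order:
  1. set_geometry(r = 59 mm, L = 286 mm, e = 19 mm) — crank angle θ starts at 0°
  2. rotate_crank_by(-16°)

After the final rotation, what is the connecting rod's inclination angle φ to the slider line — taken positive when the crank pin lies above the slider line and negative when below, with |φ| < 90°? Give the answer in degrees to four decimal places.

-7.0824

set_geometry: r = 59 mm, L = 286 mm, e = 19 mm; θ ← 0°
rotate_crank_by(-16°): θ ← 0° -16° = -16°
crank pin P = (r cos θ, r sin θ) = (56.714440, -16.262604)
h = r sin θ − e = -16.262604 − 19 = -35.262604
sin φ = h / L = -35.262604 / 286 = -0.12329582
φ = arcsin(-0.12329582) = -7.082352°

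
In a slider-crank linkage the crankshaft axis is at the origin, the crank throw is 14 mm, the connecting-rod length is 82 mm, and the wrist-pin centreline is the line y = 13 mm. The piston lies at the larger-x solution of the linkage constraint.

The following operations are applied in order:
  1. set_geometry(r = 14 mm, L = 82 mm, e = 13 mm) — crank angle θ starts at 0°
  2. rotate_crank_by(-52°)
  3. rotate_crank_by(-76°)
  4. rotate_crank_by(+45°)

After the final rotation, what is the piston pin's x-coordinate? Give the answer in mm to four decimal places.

79.1699

set_geometry: r = 14 mm, L = 82 mm, e = 13 mm; θ ← 0°
rotate_crank_by(-52°): θ ← 0° -52° = -52°
rotate_crank_by(-76°): θ ← -52° -76° = -128°
rotate_crank_by(+45°): θ ← -128° +45° = -83°
crank pin P = (r cos θ, r sin θ) = (1.706171, -13.895646)
h = r sin θ − e = -13.895646 − 13 = -26.895646
x = r cos θ + √(L² − h²) = 1.706171 + √(6724.0 − 723.3758) = 1.706171 + 77.463696 = 79.169867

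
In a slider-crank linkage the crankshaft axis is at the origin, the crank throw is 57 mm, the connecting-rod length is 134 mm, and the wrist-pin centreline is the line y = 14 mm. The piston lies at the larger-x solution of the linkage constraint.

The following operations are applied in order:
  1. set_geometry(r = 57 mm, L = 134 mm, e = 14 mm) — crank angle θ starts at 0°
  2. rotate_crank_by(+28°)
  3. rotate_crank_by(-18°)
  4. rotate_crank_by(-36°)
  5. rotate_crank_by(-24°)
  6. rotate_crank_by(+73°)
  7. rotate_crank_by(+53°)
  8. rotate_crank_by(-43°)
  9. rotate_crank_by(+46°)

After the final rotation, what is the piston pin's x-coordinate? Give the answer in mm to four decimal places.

138.1395

set_geometry: r = 57 mm, L = 134 mm, e = 14 mm; θ ← 0°
rotate_crank_by(+28°): θ ← 0° +28° = 28°
rotate_crank_by(-18°): θ ← 28° -18° = 10°
rotate_crank_by(-36°): θ ← 10° -36° = -26°
rotate_crank_by(-24°): θ ← -26° -24° = -50°
rotate_crank_by(+73°): θ ← -50° +73° = 23°
rotate_crank_by(+53°): θ ← 23° +53° = 76°
rotate_crank_by(-43°): θ ← 76° -43° = 33°
rotate_crank_by(+46°): θ ← 33° +46° = 79°
crank pin P = (r cos θ, r sin θ) = (10.876113, 55.952749)
h = r sin θ − e = 55.952749 − 14 = 41.952749
x = r cos θ + √(L² − h²) = 10.876113 + √(17956.0 − 1760.0332) = 10.876113 + 127.263376 = 138.139489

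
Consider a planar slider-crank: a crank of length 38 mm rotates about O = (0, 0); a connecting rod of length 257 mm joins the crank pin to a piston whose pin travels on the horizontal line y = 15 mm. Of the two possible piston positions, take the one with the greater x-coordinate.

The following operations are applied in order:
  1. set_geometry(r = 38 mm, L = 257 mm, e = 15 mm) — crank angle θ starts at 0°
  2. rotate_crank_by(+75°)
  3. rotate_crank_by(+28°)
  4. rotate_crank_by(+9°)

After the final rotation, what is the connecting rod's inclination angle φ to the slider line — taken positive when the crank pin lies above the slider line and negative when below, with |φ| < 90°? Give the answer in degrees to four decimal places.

set_geometry: r = 38 mm, L = 257 mm, e = 15 mm; θ ← 0°
rotate_crank_by(+75°): θ ← 0° +75° = 75°
rotate_crank_by(+28°): θ ← 75° +28° = 103°
rotate_crank_by(+9°): θ ← 103° +9° = 112°
crank pin P = (r cos θ, r sin θ) = (-14.235051, 35.232986)
h = r sin θ − e = 35.232986 − 15 = 20.232986
sin φ = h / L = 20.232986 / 257 = 0.07872757
φ = arcsin(0.07872757) = 4.515430°

4.5154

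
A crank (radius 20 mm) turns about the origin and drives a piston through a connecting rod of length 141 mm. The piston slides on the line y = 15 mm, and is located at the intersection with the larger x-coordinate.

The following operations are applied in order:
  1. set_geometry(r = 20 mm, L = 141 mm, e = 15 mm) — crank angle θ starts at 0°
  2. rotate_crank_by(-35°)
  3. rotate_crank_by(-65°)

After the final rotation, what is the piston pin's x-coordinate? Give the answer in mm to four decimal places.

set_geometry: r = 20 mm, L = 141 mm, e = 15 mm; θ ← 0°
rotate_crank_by(-35°): θ ← 0° -35° = -35°
rotate_crank_by(-65°): θ ← -35° -65° = -100°
crank pin P = (r cos θ, r sin θ) = (-3.472964, -19.696155)
h = r sin θ − e = -19.696155 − 15 = -34.696155
x = r cos θ + √(L² − h²) = -3.472964 + √(19881.0 − 1203.8232) = -3.472964 + 136.664468 = 133.191504

133.1915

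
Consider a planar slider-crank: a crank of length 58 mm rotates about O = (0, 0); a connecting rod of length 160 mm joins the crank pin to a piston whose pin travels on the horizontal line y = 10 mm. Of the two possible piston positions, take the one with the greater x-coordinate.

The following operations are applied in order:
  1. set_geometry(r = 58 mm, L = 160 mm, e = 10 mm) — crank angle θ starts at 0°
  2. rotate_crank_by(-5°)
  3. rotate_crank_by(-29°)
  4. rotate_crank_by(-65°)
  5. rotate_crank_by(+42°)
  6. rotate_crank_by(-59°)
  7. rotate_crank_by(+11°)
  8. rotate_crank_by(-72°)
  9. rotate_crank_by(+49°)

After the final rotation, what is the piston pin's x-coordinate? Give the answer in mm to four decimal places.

114.2816

set_geometry: r = 58 mm, L = 160 mm, e = 10 mm; θ ← 0°
rotate_crank_by(-5°): θ ← 0° -5° = -5°
rotate_crank_by(-29°): θ ← -5° -29° = -34°
rotate_crank_by(-65°): θ ← -34° -65° = -99°
rotate_crank_by(+42°): θ ← -99° +42° = -57°
rotate_crank_by(-59°): θ ← -57° -59° = -116°
rotate_crank_by(+11°): θ ← -116° +11° = -105°
rotate_crank_by(-72°): θ ← -105° -72° = -177°
rotate_crank_by(+49°): θ ← -177° +49° = -128°
crank pin P = (r cos θ, r sin θ) = (-35.708366, -45.704624)
h = r sin θ − e = -45.704624 − 10 = -55.704624
x = r cos θ + √(L² − h²) = -35.708366 + √(25600.0 − 3103.0051) = -35.708366 + 149.989983 = 114.281617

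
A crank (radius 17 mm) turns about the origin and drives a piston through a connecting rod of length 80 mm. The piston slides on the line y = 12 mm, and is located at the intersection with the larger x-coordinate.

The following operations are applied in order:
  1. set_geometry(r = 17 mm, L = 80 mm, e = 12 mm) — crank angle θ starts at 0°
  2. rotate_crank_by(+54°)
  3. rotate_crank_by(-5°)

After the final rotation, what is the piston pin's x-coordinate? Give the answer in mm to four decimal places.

set_geometry: r = 17 mm, L = 80 mm, e = 12 mm; θ ← 0°
rotate_crank_by(+54°): θ ← 0° +54° = 54°
rotate_crank_by(-5°): θ ← 54° -5° = 49°
crank pin P = (r cos θ, r sin θ) = (11.153003, 12.830063)
h = r sin θ − e = 12.830063 − 12 = 0.830063
x = r cos θ + √(L² − h²) = 11.153003 + √(6400.0 − 0.6890) = 11.153003 + 79.995694 = 91.148697

91.1487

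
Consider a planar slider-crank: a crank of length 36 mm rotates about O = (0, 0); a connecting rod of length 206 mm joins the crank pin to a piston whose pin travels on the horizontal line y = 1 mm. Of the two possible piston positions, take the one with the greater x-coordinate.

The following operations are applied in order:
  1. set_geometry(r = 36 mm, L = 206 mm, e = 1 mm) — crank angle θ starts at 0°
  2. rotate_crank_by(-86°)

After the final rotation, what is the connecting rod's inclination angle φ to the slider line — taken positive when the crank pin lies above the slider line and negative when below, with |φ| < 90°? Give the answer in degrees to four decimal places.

set_geometry: r = 36 mm, L = 206 mm, e = 1 mm; θ ← 0°
rotate_crank_by(-86°): θ ← 0° -86° = -86°
crank pin P = (r cos θ, r sin θ) = (2.511233, -35.912306)
h = r sin θ − e = -35.912306 − 1 = -36.912306
sin φ = h / L = -36.912306 / 206 = -0.17918595
φ = arcsin(-0.17918595) = -10.322347°

-10.3223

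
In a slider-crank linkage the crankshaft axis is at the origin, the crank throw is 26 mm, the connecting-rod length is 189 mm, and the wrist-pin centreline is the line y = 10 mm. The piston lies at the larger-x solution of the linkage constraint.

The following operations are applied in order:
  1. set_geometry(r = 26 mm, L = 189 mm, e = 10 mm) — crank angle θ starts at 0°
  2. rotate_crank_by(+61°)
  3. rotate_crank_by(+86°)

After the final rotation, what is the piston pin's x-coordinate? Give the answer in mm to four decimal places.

167.1488

set_geometry: r = 26 mm, L = 189 mm, e = 10 mm; θ ← 0°
rotate_crank_by(+61°): θ ← 0° +61° = 61°
rotate_crank_by(+86°): θ ← 61° +86° = 147°
crank pin P = (r cos θ, r sin θ) = (-21.805435, 14.160615)
h = r sin θ − e = 14.160615 − 10 = 4.160615
x = r cos θ + √(L² − h²) = -21.805435 + √(35721.0 − 17.3107) = -21.805435 + 188.954199 = 167.148764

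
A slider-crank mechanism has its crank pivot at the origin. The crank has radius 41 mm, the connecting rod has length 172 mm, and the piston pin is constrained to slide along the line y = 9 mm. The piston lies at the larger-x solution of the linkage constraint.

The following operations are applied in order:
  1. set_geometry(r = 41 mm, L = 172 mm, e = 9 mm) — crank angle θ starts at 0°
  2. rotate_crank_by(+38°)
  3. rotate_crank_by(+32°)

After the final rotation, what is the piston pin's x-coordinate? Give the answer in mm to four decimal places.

set_geometry: r = 41 mm, L = 172 mm, e = 9 mm; θ ← 0°
rotate_crank_by(+38°): θ ← 0° +38° = 38°
rotate_crank_by(+32°): θ ← 38° +32° = 70°
crank pin P = (r cos θ, r sin θ) = (14.022826, 38.527397)
h = r sin θ − e = 38.527397 − 9 = 29.527397
x = r cos θ + √(L² − h²) = 14.022826 + √(29584.0 − 871.8672) = 14.022826 + 169.446549 = 183.469374

183.4694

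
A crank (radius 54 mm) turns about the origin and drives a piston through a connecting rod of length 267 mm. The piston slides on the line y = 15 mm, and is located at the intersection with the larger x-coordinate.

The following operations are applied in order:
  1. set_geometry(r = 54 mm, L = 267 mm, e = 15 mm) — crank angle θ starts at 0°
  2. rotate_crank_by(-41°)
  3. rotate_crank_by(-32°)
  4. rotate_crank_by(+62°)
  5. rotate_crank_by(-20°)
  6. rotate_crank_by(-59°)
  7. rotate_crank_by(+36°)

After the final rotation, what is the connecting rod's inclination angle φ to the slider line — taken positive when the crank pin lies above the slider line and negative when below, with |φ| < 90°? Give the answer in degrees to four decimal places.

set_geometry: r = 54 mm, L = 267 mm, e = 15 mm; θ ← 0°
rotate_crank_by(-41°): θ ← 0° -41° = -41°
rotate_crank_by(-32°): θ ← -41° -32° = -73°
rotate_crank_by(+62°): θ ← -73° +62° = -11°
rotate_crank_by(-20°): θ ← -11° -20° = -31°
rotate_crank_by(-59°): θ ← -31° -59° = -90°
rotate_crank_by(+36°): θ ← -90° +36° = -54°
crank pin P = (r cos θ, r sin θ) = (31.740404, -43.686918)
h = r sin θ − e = -43.686918 − 15 = -58.686918
sin φ = h / L = -58.686918 / 267 = -0.21980119
φ = arcsin(-0.21980119) = -12.697356°

-12.6974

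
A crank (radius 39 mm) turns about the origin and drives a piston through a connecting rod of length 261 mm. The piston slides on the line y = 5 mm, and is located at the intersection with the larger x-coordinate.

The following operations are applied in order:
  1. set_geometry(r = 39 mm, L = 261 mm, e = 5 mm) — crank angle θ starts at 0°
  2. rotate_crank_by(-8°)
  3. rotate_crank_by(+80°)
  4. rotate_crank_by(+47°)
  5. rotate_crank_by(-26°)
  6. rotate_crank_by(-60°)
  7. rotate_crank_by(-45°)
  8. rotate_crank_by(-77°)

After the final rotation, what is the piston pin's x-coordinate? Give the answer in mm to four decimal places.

set_geometry: r = 39 mm, L = 261 mm, e = 5 mm; θ ← 0°
rotate_crank_by(-8°): θ ← 0° -8° = -8°
rotate_crank_by(+80°): θ ← -8° +80° = 72°
rotate_crank_by(+47°): θ ← 72° +47° = 119°
rotate_crank_by(-26°): θ ← 119° -26° = 93°
rotate_crank_by(-60°): θ ← 93° -60° = 33°
rotate_crank_by(-45°): θ ← 33° -45° = -12°
rotate_crank_by(-77°): θ ← -12° -77° = -89°
crank pin P = (r cos θ, r sin θ) = (0.680644, -38.994060)
h = r sin θ − e = -38.994060 − 5 = -43.994060
x = r cos θ + √(L² − h²) = 0.680644 + √(68121.0 − 1935.4773) = 0.680644 + 257.265471 = 257.946115

257.9461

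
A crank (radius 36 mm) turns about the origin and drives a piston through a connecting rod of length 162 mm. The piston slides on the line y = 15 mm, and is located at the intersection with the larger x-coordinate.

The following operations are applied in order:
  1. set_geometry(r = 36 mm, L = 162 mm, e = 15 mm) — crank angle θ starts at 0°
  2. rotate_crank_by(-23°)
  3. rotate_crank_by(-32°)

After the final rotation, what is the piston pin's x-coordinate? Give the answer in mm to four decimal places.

176.4200

set_geometry: r = 36 mm, L = 162 mm, e = 15 mm; θ ← 0°
rotate_crank_by(-23°): θ ← 0° -23° = -23°
rotate_crank_by(-32°): θ ← -23° -32° = -55°
crank pin P = (r cos θ, r sin θ) = (20.648752, -29.489474)
h = r sin θ − e = -29.489474 − 15 = -44.489474
x = r cos θ + √(L² − h²) = 20.648752 + √(26244.0 − 1979.3133) = 20.648752 + 155.771264 = 176.420016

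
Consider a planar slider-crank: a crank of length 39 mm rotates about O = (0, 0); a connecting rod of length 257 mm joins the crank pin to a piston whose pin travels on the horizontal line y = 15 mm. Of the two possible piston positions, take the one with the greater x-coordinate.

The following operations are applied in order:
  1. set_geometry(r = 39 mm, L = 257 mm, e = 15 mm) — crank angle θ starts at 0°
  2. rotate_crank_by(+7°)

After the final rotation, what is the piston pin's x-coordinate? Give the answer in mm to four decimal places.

295.5049

set_geometry: r = 39 mm, L = 257 mm, e = 15 mm; θ ← 0°
rotate_crank_by(+7°): θ ← 0° +7° = 7°
crank pin P = (r cos θ, r sin θ) = (38.709300, 4.752904)
h = r sin θ − e = 4.752904 − 15 = -10.247096
x = r cos θ + √(L² − h²) = 38.709300 + √(66049.0 − 105.0030) = 38.709300 + 256.795633 = 295.504933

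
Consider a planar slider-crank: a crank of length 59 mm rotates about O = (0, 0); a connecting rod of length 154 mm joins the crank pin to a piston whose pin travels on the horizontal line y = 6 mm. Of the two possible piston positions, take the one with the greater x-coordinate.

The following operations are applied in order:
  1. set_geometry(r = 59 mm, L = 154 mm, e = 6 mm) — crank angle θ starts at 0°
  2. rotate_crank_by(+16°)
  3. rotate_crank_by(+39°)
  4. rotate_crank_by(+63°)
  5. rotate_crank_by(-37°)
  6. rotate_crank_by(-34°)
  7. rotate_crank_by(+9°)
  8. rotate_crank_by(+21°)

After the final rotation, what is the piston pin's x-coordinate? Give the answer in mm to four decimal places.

set_geometry: r = 59 mm, L = 154 mm, e = 6 mm; θ ← 0°
rotate_crank_by(+16°): θ ← 0° +16° = 16°
rotate_crank_by(+39°): θ ← 16° +39° = 55°
rotate_crank_by(+63°): θ ← 55° +63° = 118°
rotate_crank_by(-37°): θ ← 118° -37° = 81°
rotate_crank_by(-34°): θ ← 81° -34° = 47°
rotate_crank_by(+9°): θ ← 47° +9° = 56°
rotate_crank_by(+21°): θ ← 56° +21° = 77°
crank pin P = (r cos θ, r sin θ) = (13.272112, 57.487834)
h = r sin θ − e = 57.487834 − 6 = 51.487834
x = r cos θ + √(L² − h²) = 13.272112 + √(23716.0 − 2650.9970) = 13.272112 + 145.137876 = 158.409988

158.4100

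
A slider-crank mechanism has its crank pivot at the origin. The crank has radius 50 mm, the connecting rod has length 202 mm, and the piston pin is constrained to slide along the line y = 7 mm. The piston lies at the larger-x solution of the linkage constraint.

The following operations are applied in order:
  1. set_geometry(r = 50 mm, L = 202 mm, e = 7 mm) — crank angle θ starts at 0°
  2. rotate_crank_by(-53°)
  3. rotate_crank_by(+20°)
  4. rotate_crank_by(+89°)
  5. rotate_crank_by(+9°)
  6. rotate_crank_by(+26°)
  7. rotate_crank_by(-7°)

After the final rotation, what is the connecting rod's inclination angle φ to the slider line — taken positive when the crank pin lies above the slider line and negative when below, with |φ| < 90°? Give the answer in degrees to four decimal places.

12.2112

set_geometry: r = 50 mm, L = 202 mm, e = 7 mm; θ ← 0°
rotate_crank_by(-53°): θ ← 0° -53° = -53°
rotate_crank_by(+20°): θ ← -53° +20° = -33°
rotate_crank_by(+89°): θ ← -33° +89° = 56°
rotate_crank_by(+9°): θ ← 56° +9° = 65°
rotate_crank_by(+26°): θ ← 65° +26° = 91°
rotate_crank_by(-7°): θ ← 91° -7° = 84°
crank pin P = (r cos θ, r sin θ) = (5.226423, 49.726095)
h = r sin θ − e = 49.726095 − 7 = 42.726095
sin φ = h / L = 42.726095 / 202 = 0.21151532
φ = arcsin(0.21151532) = 12.211169°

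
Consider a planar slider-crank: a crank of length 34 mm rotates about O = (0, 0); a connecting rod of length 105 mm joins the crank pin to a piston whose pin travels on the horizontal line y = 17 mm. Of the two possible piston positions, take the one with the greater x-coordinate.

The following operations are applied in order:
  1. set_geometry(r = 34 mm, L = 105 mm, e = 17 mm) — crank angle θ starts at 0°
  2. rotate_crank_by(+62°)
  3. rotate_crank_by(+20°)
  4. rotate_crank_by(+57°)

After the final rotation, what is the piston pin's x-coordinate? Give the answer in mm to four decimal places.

set_geometry: r = 34 mm, L = 105 mm, e = 17 mm; θ ← 0°
rotate_crank_by(+62°): θ ← 0° +62° = 62°
rotate_crank_by(+20°): θ ← 62° +20° = 82°
rotate_crank_by(+57°): θ ← 82° +57° = 139°
crank pin P = (r cos θ, r sin θ) = (-25.660126, 22.306007)
h = r sin θ − e = 22.306007 − 17 = 5.306007
x = r cos θ + √(L² − h²) = -25.660126 + √(11025.0 − 28.1537) = -25.660126 + 104.865849 = 79.205723

79.2057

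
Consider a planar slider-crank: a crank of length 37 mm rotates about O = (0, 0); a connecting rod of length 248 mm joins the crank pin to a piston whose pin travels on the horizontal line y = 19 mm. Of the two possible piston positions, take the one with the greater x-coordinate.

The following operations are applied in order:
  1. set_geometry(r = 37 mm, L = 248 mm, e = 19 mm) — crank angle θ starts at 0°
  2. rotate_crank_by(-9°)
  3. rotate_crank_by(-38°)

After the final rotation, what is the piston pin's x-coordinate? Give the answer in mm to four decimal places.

268.9191

set_geometry: r = 37 mm, L = 248 mm, e = 19 mm; θ ← 0°
rotate_crank_by(-9°): θ ← 0° -9° = -9°
rotate_crank_by(-38°): θ ← -9° -38° = -47°
crank pin P = (r cos θ, r sin θ) = (25.233939, -27.060087)
h = r sin θ − e = -27.060087 − 19 = -46.060087
x = r cos θ + √(L² − h²) = 25.233939 + √(61504.0 − 2121.5316) = 25.233939 + 243.685183 = 268.919122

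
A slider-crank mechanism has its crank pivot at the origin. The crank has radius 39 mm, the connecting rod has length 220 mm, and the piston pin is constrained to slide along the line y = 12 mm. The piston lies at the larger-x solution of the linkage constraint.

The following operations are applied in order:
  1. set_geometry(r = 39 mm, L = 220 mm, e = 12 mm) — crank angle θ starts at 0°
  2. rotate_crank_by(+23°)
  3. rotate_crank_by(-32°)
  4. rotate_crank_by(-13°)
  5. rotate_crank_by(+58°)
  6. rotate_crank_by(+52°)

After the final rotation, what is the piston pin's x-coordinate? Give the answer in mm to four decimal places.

set_geometry: r = 39 mm, L = 220 mm, e = 12 mm; θ ← 0°
rotate_crank_by(+23°): θ ← 0° +23° = 23°
rotate_crank_by(-32°): θ ← 23° -32° = -9°
rotate_crank_by(-13°): θ ← -9° -13° = -22°
rotate_crank_by(+58°): θ ← -22° +58° = 36°
rotate_crank_by(+52°): θ ← 36° +52° = 88°
crank pin P = (r cos θ, r sin θ) = (1.361080, 38.976242)
h = r sin θ − e = 38.976242 − 12 = 26.976242
x = r cos θ + √(L² − h²) = 1.361080 + √(48400.0 − 727.7176) = 1.361080 + 218.339832 = 219.700913

219.7009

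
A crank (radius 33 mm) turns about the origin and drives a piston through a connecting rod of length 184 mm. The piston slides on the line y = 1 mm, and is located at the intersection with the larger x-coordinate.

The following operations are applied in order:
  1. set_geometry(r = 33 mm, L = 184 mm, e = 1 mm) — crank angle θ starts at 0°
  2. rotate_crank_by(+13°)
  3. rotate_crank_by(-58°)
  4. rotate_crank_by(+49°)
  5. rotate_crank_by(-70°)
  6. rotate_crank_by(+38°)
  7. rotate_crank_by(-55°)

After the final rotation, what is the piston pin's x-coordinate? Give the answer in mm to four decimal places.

184.8992

set_geometry: r = 33 mm, L = 184 mm, e = 1 mm; θ ← 0°
rotate_crank_by(+13°): θ ← 0° +13° = 13°
rotate_crank_by(-58°): θ ← 13° -58° = -45°
rotate_crank_by(+49°): θ ← -45° +49° = 4°
rotate_crank_by(-70°): θ ← 4° -70° = -66°
rotate_crank_by(+38°): θ ← -66° +38° = -28°
rotate_crank_by(-55°): θ ← -28° -55° = -83°
crank pin P = (r cos θ, r sin θ) = (4.021688, -32.754023)
h = r sin θ − e = -32.754023 − 1 = -33.754023
x = r cos θ + √(L² − h²) = 4.021688 + √(33856.0 − 1139.3341) = 4.021688 + 180.877489 = 184.899177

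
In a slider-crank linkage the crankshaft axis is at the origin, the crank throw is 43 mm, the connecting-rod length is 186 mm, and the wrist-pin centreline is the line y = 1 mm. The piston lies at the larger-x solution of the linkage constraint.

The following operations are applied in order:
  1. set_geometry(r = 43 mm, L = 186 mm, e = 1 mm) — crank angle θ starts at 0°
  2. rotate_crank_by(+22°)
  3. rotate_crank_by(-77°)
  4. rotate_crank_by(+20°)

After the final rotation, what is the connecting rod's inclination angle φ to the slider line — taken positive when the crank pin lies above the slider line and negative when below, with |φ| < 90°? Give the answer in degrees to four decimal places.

-7.9308

set_geometry: r = 43 mm, L = 186 mm, e = 1 mm; θ ← 0°
rotate_crank_by(+22°): θ ← 0° +22° = 22°
rotate_crank_by(-77°): θ ← 22° -77° = -55°
rotate_crank_by(+20°): θ ← -55° +20° = -35°
crank pin P = (r cos θ, r sin θ) = (35.223538, -24.663787)
h = r sin θ − e = -24.663787 − 1 = -25.663787
sin φ = h / L = -25.663787 / 186 = -0.13797735
φ = arcsin(-0.13797735) = -7.930821°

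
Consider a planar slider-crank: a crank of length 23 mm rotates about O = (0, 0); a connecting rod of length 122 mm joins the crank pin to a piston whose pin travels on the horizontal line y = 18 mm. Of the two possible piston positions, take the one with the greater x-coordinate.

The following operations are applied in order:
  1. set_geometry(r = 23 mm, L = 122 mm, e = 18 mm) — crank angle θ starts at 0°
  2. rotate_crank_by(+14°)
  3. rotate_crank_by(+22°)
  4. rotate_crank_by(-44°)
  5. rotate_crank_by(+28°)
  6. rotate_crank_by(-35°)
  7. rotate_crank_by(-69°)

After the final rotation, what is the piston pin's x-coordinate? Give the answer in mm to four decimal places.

117.3533

set_geometry: r = 23 mm, L = 122 mm, e = 18 mm; θ ← 0°
rotate_crank_by(+14°): θ ← 0° +14° = 14°
rotate_crank_by(+22°): θ ← 14° +22° = 36°
rotate_crank_by(-44°): θ ← 36° -44° = -8°
rotate_crank_by(+28°): θ ← -8° +28° = 20°
rotate_crank_by(-35°): θ ← 20° -35° = -15°
rotate_crank_by(-69°): θ ← -15° -69° = -84°
crank pin P = (r cos θ, r sin θ) = (2.404155, -22.874004)
h = r sin θ − e = -22.874004 − 18 = -40.874004
x = r cos θ + √(L² − h²) = 2.404155 + √(14884.0 − 1670.6842) = 2.404155 + 114.949188 = 117.353343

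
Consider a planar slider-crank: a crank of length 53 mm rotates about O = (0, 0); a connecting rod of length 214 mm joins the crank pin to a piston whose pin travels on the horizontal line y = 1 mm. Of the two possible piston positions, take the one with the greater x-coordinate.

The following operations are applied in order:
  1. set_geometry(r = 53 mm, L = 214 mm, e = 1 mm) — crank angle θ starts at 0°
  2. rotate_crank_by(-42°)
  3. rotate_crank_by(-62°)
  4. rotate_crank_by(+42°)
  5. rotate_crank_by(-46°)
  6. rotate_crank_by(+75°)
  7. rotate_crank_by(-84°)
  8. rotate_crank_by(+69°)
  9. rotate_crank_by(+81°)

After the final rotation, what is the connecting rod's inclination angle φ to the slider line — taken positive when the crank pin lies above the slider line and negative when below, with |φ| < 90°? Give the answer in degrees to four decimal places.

7.4820

set_geometry: r = 53 mm, L = 214 mm, e = 1 mm; θ ← 0°
rotate_crank_by(-42°): θ ← 0° -42° = -42°
rotate_crank_by(-62°): θ ← -42° -62° = -104°
rotate_crank_by(+42°): θ ← -104° +42° = -62°
rotate_crank_by(-46°): θ ← -62° -46° = -108°
rotate_crank_by(+75°): θ ← -108° +75° = -33°
rotate_crank_by(-84°): θ ← -33° -84° = -117°
rotate_crank_by(+69°): θ ← -117° +69° = -48°
rotate_crank_by(+81°): θ ← -48° +81° = 33°
crank pin P = (r cos θ, r sin θ) = (44.449540, 28.865869)
h = r sin θ − e = 28.865869 − 1 = 27.865869
sin φ = h / L = 27.865869 / 214 = 0.13021434
φ = arcsin(0.13021434) = 7.481978°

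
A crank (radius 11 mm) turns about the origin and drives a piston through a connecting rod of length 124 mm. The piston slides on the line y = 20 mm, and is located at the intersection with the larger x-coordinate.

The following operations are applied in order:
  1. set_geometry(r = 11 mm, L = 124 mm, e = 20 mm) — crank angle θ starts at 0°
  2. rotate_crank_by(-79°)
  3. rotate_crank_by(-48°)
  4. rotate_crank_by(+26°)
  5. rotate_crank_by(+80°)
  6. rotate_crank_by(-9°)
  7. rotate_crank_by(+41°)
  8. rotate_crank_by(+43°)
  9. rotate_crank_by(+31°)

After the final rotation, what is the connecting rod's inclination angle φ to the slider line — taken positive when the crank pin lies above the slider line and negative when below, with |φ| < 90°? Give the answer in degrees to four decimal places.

-4.1816

set_geometry: r = 11 mm, L = 124 mm, e = 20 mm; θ ← 0°
rotate_crank_by(-79°): θ ← 0° -79° = -79°
rotate_crank_by(-48°): θ ← -79° -48° = -127°
rotate_crank_by(+26°): θ ← -127° +26° = -101°
rotate_crank_by(+80°): θ ← -101° +80° = -21°
rotate_crank_by(-9°): θ ← -21° -9° = -30°
rotate_crank_by(+41°): θ ← -30° +41° = 11°
rotate_crank_by(+43°): θ ← 11° +43° = 54°
rotate_crank_by(+31°): θ ← 54° +31° = 85°
crank pin P = (r cos θ, r sin θ) = (0.958713, 10.958142)
h = r sin θ − e = 10.958142 − 20 = -9.041858
sin φ = h / L = -9.041858 / 124 = -0.07291821
φ = arcsin(-0.07291821) = -4.181617°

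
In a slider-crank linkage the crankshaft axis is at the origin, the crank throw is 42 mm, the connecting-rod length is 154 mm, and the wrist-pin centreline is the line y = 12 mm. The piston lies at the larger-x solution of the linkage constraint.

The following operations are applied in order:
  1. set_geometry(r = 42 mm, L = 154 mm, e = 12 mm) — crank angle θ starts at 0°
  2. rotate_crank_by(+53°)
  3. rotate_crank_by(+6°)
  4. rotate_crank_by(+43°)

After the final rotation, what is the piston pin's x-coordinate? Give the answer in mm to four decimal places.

142.4968

set_geometry: r = 42 mm, L = 154 mm, e = 12 mm; θ ← 0°
rotate_crank_by(+53°): θ ← 0° +53° = 53°
rotate_crank_by(+6°): θ ← 53° +6° = 59°
rotate_crank_by(+43°): θ ← 59° +43° = 102°
crank pin P = (r cos θ, r sin θ) = (-8.732291, 41.082199)
h = r sin θ − e = 41.082199 − 12 = 29.082199
x = r cos θ + √(L² − h²) = -8.732291 + √(23716.0 − 845.7743) = -8.732291 + 151.229050 = 142.496759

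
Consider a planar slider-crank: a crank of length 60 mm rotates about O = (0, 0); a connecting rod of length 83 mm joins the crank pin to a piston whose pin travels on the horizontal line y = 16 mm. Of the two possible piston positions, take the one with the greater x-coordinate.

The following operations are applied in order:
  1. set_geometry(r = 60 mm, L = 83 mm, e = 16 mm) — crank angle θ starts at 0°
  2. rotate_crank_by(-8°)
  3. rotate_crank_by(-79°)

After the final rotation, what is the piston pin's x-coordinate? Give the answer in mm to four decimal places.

set_geometry: r = 60 mm, L = 83 mm, e = 16 mm; θ ← 0°
rotate_crank_by(-8°): θ ← 0° -8° = -8°
rotate_crank_by(-79°): θ ← -8° -79° = -87°
crank pin P = (r cos θ, r sin θ) = (3.140157, -59.917772)
h = r sin θ − e = -59.917772 − 16 = -75.917772
x = r cos θ + √(L² − h²) = 3.140157 + √(6889.0 − 5763.5081) = 3.140157 + 33.548351 = 36.688509

36.6885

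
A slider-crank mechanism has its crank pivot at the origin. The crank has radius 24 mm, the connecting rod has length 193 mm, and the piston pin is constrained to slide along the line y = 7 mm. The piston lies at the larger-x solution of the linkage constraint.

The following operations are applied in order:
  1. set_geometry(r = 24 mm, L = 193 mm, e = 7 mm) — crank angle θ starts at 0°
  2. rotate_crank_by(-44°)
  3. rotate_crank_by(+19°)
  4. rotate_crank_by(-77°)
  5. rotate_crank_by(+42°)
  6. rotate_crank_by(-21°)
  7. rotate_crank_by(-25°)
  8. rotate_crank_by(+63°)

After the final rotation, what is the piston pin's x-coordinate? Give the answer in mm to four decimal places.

set_geometry: r = 24 mm, L = 193 mm, e = 7 mm; θ ← 0°
rotate_crank_by(-44°): θ ← 0° -44° = -44°
rotate_crank_by(+19°): θ ← -44° +19° = -25°
rotate_crank_by(-77°): θ ← -25° -77° = -102°
rotate_crank_by(+42°): θ ← -102° +42° = -60°
rotate_crank_by(-21°): θ ← -60° -21° = -81°
rotate_crank_by(-25°): θ ← -81° -25° = -106°
rotate_crank_by(+63°): θ ← -106° +63° = -43°
crank pin P = (r cos θ, r sin θ) = (17.552489, -16.367961)
h = r sin θ − e = -16.367961 − 7 = -23.367961
x = r cos θ + √(L² − h²) = 17.552489 + √(37249.0 − 546.0616) = 17.552489 + 191.580110 = 209.132598

209.1326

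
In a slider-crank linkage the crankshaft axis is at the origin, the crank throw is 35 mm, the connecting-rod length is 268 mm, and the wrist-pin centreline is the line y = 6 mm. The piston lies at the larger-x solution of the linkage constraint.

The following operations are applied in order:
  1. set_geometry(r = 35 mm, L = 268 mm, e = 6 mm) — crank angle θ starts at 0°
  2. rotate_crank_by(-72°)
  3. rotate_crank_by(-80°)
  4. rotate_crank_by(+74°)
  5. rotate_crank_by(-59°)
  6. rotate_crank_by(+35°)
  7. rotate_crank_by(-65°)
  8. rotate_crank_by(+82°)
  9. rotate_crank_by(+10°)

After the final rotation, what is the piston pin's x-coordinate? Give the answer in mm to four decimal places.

set_geometry: r = 35 mm, L = 268 mm, e = 6 mm; θ ← 0°
rotate_crank_by(-72°): θ ← 0° -72° = -72°
rotate_crank_by(-80°): θ ← -72° -80° = -152°
rotate_crank_by(+74°): θ ← -152° +74° = -78°
rotate_crank_by(-59°): θ ← -78° -59° = -137°
rotate_crank_by(+35°): θ ← -137° +35° = -102°
rotate_crank_by(-65°): θ ← -102° -65° = -167°
rotate_crank_by(+82°): θ ← -167° +82° = -85°
rotate_crank_by(+10°): θ ← -85° +10° = -75°
crank pin P = (r cos θ, r sin θ) = (9.058667, -33.807404)
h = r sin θ − e = -33.807404 − 6 = -39.807404
x = r cos θ + √(L² − h²) = 9.058667 + √(71824.0 − 1584.6294) = 9.058667 + 265.027113 = 274.085780

274.0858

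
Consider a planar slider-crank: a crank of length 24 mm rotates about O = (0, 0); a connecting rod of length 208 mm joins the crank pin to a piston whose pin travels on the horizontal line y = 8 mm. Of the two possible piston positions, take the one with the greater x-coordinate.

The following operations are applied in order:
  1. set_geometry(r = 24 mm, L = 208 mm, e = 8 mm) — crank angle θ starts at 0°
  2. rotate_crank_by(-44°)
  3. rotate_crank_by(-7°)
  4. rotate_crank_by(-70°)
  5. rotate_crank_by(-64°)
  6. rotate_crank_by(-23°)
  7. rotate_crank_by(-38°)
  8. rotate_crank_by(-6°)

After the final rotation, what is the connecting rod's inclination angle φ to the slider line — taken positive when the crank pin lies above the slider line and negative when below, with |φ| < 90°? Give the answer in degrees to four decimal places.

4.0873

set_geometry: r = 24 mm, L = 208 mm, e = 8 mm; θ ← 0°
rotate_crank_by(-44°): θ ← 0° -44° = -44°
rotate_crank_by(-7°): θ ← -44° -7° = -51°
rotate_crank_by(-70°): θ ← -51° -70° = -121°
rotate_crank_by(-64°): θ ← -121° -64° = -185°
rotate_crank_by(-23°): θ ← -185° -23° = -208°
rotate_crank_by(-38°): θ ← -208° -38° = -246°
rotate_crank_by(-6°): θ ← -246° -6° = -252°
crank pin P = (r cos θ, r sin θ) = (-7.416408, 22.825356)
h = r sin θ − e = 22.825356 − 8 = 14.825356
sin φ = h / L = 14.825356 / 208 = 0.07127575
φ = arcsin(0.07127575) = 4.087265°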